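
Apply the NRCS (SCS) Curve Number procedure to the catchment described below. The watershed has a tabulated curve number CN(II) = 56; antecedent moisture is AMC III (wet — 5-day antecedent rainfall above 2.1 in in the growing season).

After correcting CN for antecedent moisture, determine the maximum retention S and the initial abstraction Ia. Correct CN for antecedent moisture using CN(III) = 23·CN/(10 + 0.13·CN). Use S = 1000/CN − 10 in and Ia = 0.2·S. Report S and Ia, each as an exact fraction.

S = 550/161 in ≈ 3.416 in; Ia = 110/161 in ≈ 0.683 in

CN(III) from CN(II)=56: (23·56)/(10 + 0.13·56) = 4025/54 ≈ 74.537
Max retention: S = 1000/(4025/54) − 10 = 550/161 in (≈ 3.416 in)
Ia = 0.2S: 0.2·3.416 = 0.683 in (exactly 110/161)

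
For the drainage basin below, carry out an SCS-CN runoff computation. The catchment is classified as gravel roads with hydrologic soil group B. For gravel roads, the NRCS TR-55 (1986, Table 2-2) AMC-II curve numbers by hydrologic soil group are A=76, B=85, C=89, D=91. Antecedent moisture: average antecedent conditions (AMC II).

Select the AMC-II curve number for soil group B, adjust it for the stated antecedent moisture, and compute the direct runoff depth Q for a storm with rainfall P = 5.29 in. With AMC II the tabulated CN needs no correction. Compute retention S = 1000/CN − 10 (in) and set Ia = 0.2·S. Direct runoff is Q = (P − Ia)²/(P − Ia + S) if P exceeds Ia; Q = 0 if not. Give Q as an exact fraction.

NRCS table: gravel roads, soil group B → CN(II) = 85
AMC II — tabulated CN = 85 applies directly.
S = 1000/85 − 10 = 30/17 in ≈ 1.765 in
Ia = 0.2S: 0.2·1.765 = 0.353 in (exactly 6/17)
Excess rainfall: 5.290 − 0.353 = 4.937 in; P > Ia so Q > 0
Q = (8393/1700)²/((8393/1700) + 30/17) = (70442449/2890000)/(11393/1700) = 70442449/19368100 in ≈ 3.637 in

Q = 70442449/19368100 in ≈ 3.637 in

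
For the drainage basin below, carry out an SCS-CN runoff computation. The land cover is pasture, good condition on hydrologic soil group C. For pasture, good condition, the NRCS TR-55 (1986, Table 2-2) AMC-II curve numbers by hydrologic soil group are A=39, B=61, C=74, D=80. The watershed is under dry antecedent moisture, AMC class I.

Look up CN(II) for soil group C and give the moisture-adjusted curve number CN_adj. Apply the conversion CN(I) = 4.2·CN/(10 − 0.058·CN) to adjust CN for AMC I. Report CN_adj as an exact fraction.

CN_adj = 77700/1427 ≈ 54.450

NRCS table: pasture, good condition, soil group C → CN(II) = 74
CN(I) from CN(II)=74: (4.2·74)/(10 − 0.058·74) = 77700/1427 ≈ 54.450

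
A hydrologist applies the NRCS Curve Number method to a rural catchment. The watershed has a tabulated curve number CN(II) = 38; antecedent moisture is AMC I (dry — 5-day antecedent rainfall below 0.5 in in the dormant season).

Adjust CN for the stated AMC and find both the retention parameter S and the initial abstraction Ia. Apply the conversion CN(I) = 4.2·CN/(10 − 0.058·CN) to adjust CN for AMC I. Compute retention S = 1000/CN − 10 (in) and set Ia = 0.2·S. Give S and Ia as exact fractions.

Adjust CN=38 to AMC I: 4.2·38/(10 − 0.058·38) → (798/5) ÷ (1949/250) = 39900/1949 ≈ 20.472
Max retention: S = 1000/(39900/1949) − 10 = 15500/399 in (≈ 38.847 in)
Initial abstraction Ia = S/5 = (15500/399)/5 = 3100/399 ≈ 7.769 in

S = 15500/399 in ≈ 38.847 in; Ia = 3100/399 in ≈ 7.769 in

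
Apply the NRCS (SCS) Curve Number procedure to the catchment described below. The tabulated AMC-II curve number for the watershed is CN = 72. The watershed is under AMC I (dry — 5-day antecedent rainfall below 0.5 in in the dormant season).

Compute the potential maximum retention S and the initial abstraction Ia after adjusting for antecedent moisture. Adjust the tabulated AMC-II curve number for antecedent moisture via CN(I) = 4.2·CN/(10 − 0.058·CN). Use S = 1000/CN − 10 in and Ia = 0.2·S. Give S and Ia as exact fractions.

Dry (AMC I): CN(I) = 4.2·72/(10 − 0.058·72) = (1512/5)/(728/125) = 675/13 ≈ 51.923
Retention S: 1000/CN − 10 with CN=51.923 → S = 250/27 ≈ 9.259 in
Ia = 0.2S: 0.2·9.259 = 1.852 in (exactly 50/27)

S = 250/27 in ≈ 9.259 in; Ia = 50/27 in ≈ 1.852 in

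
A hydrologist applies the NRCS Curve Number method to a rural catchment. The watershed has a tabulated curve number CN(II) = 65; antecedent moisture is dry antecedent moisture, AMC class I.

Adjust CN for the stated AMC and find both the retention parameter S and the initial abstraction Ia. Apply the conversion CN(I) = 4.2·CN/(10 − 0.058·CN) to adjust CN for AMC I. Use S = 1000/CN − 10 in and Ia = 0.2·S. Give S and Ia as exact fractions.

S = 500/39 in ≈ 12.821 in; Ia = 100/39 in ≈ 2.564 in

Dry (AMC I): CN(I) = 4.2·65/(10 − 0.058·65) = 273/(623/100) = 3900/89 ≈ 43.820
Max retention: S = 1000/(3900/89) − 10 = 500/39 in (≈ 12.821 in)
Ia = 0.2·(500/39) = 100/39 in ≈ 2.564 in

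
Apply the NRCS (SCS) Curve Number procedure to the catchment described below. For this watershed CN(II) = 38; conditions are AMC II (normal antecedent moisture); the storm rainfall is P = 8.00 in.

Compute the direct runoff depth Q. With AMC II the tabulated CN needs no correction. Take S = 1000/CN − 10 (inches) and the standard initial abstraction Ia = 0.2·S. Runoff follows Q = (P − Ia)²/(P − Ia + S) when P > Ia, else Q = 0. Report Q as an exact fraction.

Average conditions: CN = 38 (no AMC adjustment).
Retention S: 1000/CN − 10 with CN=38.000 → S = 310/19 ≈ 16.316 in
Ia = 0.2·(310/19) = 62/19 in ≈ 3.263 in
Since P=8.000 > Ia=3.263: effective rainfall P−Ia = 90/19 in
Q: (90/19)² ÷ (400/19) = 81/76 in (≈ 1.066 in)

Q = 81/76 in ≈ 1.066 in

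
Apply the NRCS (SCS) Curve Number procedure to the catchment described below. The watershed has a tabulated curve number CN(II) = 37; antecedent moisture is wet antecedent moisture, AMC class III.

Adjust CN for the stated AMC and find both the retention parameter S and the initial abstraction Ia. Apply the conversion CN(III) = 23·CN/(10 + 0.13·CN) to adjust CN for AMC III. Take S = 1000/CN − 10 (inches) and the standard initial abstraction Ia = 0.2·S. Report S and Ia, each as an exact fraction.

S = 6300/851 in ≈ 7.403 in; Ia = 1260/851 in ≈ 1.481 in

Wet (AMC III): CN(III) = 23·37/(10 + 0.13·37) = 851/(1481/100) = 85100/1481 ≈ 57.461
Max retention: S = 1000/(85100/1481) − 10 = 6300/851 in (≈ 7.403 in)
Ia = 0.2·(6300/851) = 1260/851 in ≈ 1.481 in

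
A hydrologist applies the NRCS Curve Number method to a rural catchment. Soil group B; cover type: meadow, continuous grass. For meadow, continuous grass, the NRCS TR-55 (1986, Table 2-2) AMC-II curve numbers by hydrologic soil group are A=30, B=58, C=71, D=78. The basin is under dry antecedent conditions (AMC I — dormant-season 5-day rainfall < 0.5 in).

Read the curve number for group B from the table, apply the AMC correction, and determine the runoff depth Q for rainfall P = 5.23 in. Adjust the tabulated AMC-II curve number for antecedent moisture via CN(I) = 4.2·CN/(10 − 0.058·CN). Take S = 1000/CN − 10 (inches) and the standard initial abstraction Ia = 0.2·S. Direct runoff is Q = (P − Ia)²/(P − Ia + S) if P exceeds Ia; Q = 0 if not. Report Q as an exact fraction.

Q = 26697889/159984300 in ≈ 0.167 in

NRCS table: meadow, continuous grass, soil group B → CN(II) = 58
CN(I) from CN(II)=58: (4.2·58)/(10 − 0.058·58) = 2900/79 ≈ 36.709
S = 1000/(2900/79) − 10 = 500/29 in ≈ 17.241 in
Initial abstraction Ia = S/5 = (500/29)/5 = 100/29 ≈ 3.448 in
P − Ia = 5.230 − 3.448 = 5167/2900 ≈ 1.782 in (> 0, runoff occurs)
Q = (5167/2900)²/((5167/2900) + 500/29) = (26697889/8410000)/(55167/2900) = 26697889/159984300 in ≈ 0.167 in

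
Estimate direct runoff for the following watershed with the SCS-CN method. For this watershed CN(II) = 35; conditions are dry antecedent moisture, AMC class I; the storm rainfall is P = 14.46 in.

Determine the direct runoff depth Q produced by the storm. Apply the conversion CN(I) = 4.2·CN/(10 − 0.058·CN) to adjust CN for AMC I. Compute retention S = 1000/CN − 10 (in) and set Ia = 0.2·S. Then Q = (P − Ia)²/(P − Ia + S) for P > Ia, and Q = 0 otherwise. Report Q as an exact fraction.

Q = 1704120961/2692165350 in ≈ 0.633 in

Adjust CN=35 to AMC I: 4.2·35/(10 − 0.058·35) → 147 ÷ (797/100) = 14700/797 ≈ 18.444
Retention S: 1000/CN − 10 with CN=18.444 → S = 6500/147 ≈ 44.218 in
Initial abstraction Ia = S/5 = (6500/147)/5 = 1300/147 ≈ 8.844 in
Excess rainfall: 14.460 − 8.844 = 5.616 in; P > Ia so Q > 0
Q: (41281/7350)² ÷ (366281/7350) = 1704120961/2692165350 in (≈ 0.633 in)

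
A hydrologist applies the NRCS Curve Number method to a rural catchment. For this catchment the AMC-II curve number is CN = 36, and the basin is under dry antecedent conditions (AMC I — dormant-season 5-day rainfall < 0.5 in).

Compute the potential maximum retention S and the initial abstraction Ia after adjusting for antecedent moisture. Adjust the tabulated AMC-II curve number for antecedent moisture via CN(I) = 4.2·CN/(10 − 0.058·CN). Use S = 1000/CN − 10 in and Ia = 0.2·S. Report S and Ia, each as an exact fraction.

Dry (AMC I): CN(I) = 4.2·36/(10 − 0.058·36) = (756/5)/(989/125) = 18900/989 ≈ 19.110
Retention S: 1000/CN − 10 with CN=19.110 → S = 8000/189 ≈ 42.328 in
Ia = 0.2·(8000/189) = 1600/189 in ≈ 8.466 in

S = 8000/189 in ≈ 42.328 in; Ia = 1600/189 in ≈ 8.466 in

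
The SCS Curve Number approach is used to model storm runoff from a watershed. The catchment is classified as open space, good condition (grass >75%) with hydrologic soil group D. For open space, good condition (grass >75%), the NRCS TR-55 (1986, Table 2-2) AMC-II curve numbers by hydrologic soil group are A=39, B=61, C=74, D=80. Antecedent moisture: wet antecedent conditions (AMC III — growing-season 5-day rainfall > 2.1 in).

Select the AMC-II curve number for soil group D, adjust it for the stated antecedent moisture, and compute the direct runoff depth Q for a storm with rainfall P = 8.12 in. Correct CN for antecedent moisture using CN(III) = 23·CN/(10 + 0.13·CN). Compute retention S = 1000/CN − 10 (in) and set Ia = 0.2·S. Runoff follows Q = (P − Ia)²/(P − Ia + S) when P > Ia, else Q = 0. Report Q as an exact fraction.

Q = 20647936/2972175 in ≈ 6.947 in

NRCS table: open space, good condition (grass >75%), soil group D → CN(II) = 80
Adjust CN=80 to AMC III: 23·80/(10 + 0.13·80) → 1840 ÷ (102/5) = 4600/51 ≈ 90.196
Retention S: 1000/CN − 10 with CN=90.196 → S = 25/23 ≈ 1.087 in
Ia = 0.2·(25/23) = 5/23 in ≈ 0.217 in
Excess rainfall: 8.120 − 0.217 = 7.903 in; P > Ia so Q > 0
Runoff Q = (P−Ia)²/(P−Ia+S) = (7.903)²/(7.903+1.087) = 20647936/2972175 ≈ 6.947 in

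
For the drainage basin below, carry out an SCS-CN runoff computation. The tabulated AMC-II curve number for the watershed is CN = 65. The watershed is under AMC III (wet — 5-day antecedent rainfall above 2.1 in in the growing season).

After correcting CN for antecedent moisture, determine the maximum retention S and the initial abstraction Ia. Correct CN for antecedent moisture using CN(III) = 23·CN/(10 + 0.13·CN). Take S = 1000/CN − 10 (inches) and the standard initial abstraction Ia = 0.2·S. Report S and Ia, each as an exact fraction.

Wet (AMC III): CN(III) = 23·65/(10 + 0.13·65) = 1495/(369/20) = 29900/369 ≈ 81.030
Retention S: 1000/CN − 10 with CN=81.030 → S = 700/299 ≈ 2.341 in
Ia = 0.2·(700/299) = 140/299 in ≈ 0.468 in

S = 700/299 in ≈ 2.341 in; Ia = 140/299 in ≈ 0.468 in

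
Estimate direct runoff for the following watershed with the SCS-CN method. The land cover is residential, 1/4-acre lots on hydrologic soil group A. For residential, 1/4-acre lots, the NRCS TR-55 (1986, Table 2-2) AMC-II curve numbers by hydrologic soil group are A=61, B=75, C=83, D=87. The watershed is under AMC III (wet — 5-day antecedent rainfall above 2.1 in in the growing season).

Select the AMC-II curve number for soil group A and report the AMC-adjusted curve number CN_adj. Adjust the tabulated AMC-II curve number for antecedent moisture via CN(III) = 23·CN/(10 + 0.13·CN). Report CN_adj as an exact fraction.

CN_adj = 140300/1793 ≈ 78.249

NRCS table: residential, 1/4-acre lots, soil group A → CN(II) = 61
Adjust CN=61 to AMC III: 23·61/(10 + 0.13·61) → 1403 ÷ (1793/100) = 140300/1793 ≈ 78.249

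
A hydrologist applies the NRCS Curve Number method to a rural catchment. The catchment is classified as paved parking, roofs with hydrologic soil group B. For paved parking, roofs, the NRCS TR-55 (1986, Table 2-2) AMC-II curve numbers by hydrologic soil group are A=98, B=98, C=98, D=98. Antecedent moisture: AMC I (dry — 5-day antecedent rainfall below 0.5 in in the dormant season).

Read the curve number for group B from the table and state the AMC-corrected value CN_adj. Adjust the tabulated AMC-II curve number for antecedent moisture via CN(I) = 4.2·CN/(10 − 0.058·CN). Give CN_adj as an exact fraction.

NRCS table: paved parking, roofs, soil group B → CN(II) = 98
Dry (AMC I): CN(I) = 4.2·98/(10 − 0.058·98) = (2058/5)/(1079/250) = 102900/1079 ≈ 95.366

CN_adj = 102900/1079 ≈ 95.366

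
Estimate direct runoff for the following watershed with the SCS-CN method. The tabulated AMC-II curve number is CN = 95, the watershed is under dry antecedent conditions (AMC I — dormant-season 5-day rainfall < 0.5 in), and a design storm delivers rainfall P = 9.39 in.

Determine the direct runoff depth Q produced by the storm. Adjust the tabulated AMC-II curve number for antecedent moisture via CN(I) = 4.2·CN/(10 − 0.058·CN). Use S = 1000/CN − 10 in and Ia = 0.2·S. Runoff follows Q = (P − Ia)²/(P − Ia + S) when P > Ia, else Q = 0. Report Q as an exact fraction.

Q = 132977644921/16544973900 in ≈ 8.037 in

Dry (AMC I): CN(I) = 4.2·95/(10 − 0.058·95) = 399/(449/100) = 39900/449 ≈ 88.864
Max retention: S = 1000/(39900/449) − 10 = 500/399 in (≈ 1.253 in)
Ia = 0.2S: 0.2·1.253 = 0.251 in (exactly 100/399)
Excess rainfall: 9.390 − 0.251 = 9.139 in; P > Ia so Q > 0
Q = (364661/39900)²/((364661/39900) + 500/399) = (132977644921/1592010000)/(414661/39900) = 132977644921/16544973900 in ≈ 8.037 in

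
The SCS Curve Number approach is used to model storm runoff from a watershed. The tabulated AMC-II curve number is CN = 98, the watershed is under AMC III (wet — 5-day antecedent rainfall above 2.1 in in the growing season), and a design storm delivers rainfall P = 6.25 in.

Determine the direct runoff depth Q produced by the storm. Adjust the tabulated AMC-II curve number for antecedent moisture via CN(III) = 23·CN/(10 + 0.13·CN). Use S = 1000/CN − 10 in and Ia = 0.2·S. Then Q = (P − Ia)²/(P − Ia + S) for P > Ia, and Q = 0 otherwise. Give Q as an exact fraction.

Q = 157865805/25691092 in ≈ 6.145 in

Adjust CN=98 to AMC III: 23·98/(10 + 0.13·98) → 2254 ÷ (1137/50) = 112700/1137 ≈ 99.120
Max retention: S = 1000/(112700/1137) − 10 = 100/1127 in (≈ 0.089 in)
Initial abstraction Ia = S/5 = (100/1127)/5 = 20/1127 ≈ 0.018 in
P − Ia = 6.250 − 0.018 = 28095/4508 ≈ 6.232 in (> 0, runoff occurs)
Q = (28095/4508)²/((28095/4508) + 100/1127) = (789329025/20322064)/(28495/4508) = 157865805/25691092 in ≈ 6.145 in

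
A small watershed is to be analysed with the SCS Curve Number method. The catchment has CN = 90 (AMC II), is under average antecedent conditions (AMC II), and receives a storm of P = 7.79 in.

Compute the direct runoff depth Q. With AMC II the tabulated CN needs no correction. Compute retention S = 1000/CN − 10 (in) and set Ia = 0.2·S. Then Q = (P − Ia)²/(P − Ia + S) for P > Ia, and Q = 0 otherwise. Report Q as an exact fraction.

CN(II) = 90; AMC II needs no correction.
Max retention: S = 1000/90 − 10 = 10/9 in (≈ 1.111 in)
Ia = 0.2S: 0.2·1.111 = 0.222 in (exactly 2/9)
Excess rainfall: 7.790 − 0.222 = 7.568 in; P > Ia so Q > 0
Q: (6811/900)² ÷ (7811/900) = 46389721/7029900 in (≈ 6.599 in)

Q = 46389721/7029900 in ≈ 6.599 in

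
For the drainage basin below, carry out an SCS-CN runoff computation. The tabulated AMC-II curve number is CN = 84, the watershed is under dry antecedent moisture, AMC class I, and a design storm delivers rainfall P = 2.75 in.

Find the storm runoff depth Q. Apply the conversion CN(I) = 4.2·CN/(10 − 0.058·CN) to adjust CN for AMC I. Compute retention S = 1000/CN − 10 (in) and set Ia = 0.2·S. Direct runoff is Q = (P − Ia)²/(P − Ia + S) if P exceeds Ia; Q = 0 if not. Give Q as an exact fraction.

Q = 10569001/19846764 in ≈ 0.533 in

Adjust CN=84 to AMC I: 4.2·84/(10 − 0.058·84) → (1764/5) ÷ (641/125) = 44100/641 ≈ 68.799
Max retention: S = 1000/(44100/641) − 10 = 2000/441 in (≈ 4.535 in)
Initial abstraction Ia = S/5 = (2000/441)/5 = 400/441 ≈ 0.907 in
Excess rainfall: 2.750 − 0.907 = 1.843 in; P > Ia so Q > 0
Q: (3251/1764)² ÷ (11251/1764) = 10569001/19846764 in (≈ 0.533 in)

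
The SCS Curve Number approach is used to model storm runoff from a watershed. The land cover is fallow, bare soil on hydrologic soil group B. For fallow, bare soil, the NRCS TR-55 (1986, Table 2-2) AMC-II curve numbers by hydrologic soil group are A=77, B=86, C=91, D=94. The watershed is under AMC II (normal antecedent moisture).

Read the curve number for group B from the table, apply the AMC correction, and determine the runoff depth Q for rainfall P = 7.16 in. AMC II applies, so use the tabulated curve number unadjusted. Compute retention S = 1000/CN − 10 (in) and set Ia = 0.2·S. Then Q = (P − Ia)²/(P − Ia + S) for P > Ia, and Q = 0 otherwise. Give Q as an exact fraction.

NRCS table: fallow, bare soil, soil group B → CN(II) = 86
Average conditions: CN = 86 (no AMC adjustment).
Max retention: S = 1000/86 − 10 = 70/43 in (≈ 1.628 in)
Initial abstraction Ia = S/5 = (70/43)/5 = 14/43 ≈ 0.326 in
Excess rainfall: 7.160 − 0.326 = 6.834 in; P > Ia so Q > 0
Runoff Q = (P−Ia)²/(P−Ia+S) = (6.834)²/(6.834+1.628) = 53978409/9779275 ≈ 5.520 in

Q = 53978409/9779275 in ≈ 5.520 in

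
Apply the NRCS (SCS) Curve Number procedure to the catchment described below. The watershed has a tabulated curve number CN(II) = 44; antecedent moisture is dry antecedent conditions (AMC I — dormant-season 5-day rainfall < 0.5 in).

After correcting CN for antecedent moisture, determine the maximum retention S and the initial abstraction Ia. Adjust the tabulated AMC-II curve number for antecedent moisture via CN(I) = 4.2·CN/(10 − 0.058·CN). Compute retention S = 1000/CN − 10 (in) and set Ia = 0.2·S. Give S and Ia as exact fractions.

CN(I) from CN(II)=44: (4.2·44)/(10 − 0.058·44) = 3300/133 ≈ 24.812
Max retention: S = 1000/(3300/133) − 10 = 1000/33 in (≈ 30.303 in)
Ia = 0.2·(1000/33) = 200/33 in ≈ 6.061 in

S = 1000/33 in ≈ 30.303 in; Ia = 200/33 in ≈ 6.061 in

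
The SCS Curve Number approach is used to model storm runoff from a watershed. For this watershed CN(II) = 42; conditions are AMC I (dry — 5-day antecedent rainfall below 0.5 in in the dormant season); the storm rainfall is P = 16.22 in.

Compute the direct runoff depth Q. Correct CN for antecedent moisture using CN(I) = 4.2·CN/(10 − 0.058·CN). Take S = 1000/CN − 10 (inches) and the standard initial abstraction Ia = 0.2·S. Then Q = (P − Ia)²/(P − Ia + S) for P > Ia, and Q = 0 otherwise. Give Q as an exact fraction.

Q = 45220447801/20675204550 in ≈ 2.187 in

CN(I) from CN(II)=42: (4.2·42)/(10 − 0.058·42) = 44100/1891 ≈ 23.321
S = 1000/(44100/1891) − 10 = 14500/441 in ≈ 32.880 in
Ia = 0.2S: 0.2·32.880 = 6.576 in (exactly 2900/441)
Since P=16.220 > Ia=6.576: effective rainfall P−Ia = 212651/22050 in
Q = (212651/22050)²/((212651/22050) + 14500/441) = (45220447801/486202500)/(937651/22050) = 45220447801/20675204550 in ≈ 2.187 in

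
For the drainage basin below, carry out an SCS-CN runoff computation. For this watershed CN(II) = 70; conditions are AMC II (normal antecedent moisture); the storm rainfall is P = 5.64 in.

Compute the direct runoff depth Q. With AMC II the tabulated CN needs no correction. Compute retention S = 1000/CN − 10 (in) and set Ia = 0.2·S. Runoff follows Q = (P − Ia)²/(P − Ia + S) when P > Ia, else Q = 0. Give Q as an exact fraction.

AMC II — tabulated CN = 70 applies directly.
Max retention: S = 1000/70 − 10 = 30/7 in (≈ 4.286 in)
Ia = 0.2·(30/7) = 6/7 in ≈ 0.857 in
Excess rainfall: 5.640 − 0.857 = 4.783 in; P > Ia so Q > 0
Q = (837/175)²/((837/175) + 30/7) = (700569/30625)/(1587/175) = 233523/92575 in ≈ 2.523 in

Q = 233523/92575 in ≈ 2.523 in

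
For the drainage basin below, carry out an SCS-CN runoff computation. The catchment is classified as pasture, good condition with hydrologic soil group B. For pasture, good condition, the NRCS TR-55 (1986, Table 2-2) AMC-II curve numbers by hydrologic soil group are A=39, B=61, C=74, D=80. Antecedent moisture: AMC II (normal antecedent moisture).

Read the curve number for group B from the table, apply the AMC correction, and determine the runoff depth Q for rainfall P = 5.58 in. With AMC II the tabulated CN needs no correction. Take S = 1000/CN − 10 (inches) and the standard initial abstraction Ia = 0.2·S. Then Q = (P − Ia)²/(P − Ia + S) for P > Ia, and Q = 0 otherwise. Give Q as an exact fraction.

NRCS table: pasture, good condition, soil group B → CN(II) = 61
AMC II — tabulated CN = 61 applies directly.
Retention S: 1000/CN − 10 with CN=61.000 → S = 390/61 ≈ 6.393 in
Initial abstraction Ia = S/5 = (390/61)/5 = 78/61 ≈ 1.279 in
Since P=5.580 > Ia=1.279: effective rainfall P−Ia = 13119/3050 in
Q: (13119/3050)² ÷ (32619/3050) = 57369387/33162650 in (≈ 1.730 in)

Q = 57369387/33162650 in ≈ 1.730 in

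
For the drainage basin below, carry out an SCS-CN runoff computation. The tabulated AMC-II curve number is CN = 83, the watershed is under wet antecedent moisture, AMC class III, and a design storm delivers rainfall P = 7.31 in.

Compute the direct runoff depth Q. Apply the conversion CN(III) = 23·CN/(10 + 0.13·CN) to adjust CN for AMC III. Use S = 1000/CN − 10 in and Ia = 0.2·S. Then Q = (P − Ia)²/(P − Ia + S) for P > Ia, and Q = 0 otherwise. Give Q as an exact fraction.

Wet (AMC III): CN(III) = 23·83/(10 + 0.13·83) = 1909/(2079/100) = 190900/2079 ≈ 91.823
Max retention: S = 1000/(190900/2079) − 10 = 1700/1909 in (≈ 0.891 in)
Ia = 0.2S: 0.2·0.891 = 0.178 in (exactly 340/1909)
Excess rainfall: 7.310 − 0.178 = 7.132 in; P > Ia so Q > 0
Q = (1361479/190900)²/((1361479/190900) + 1700/1909) = (1853625067441/36442810000)/(1531479/190900) = 109036768673/17197608300 in ≈ 6.340 in

Q = 109036768673/17197608300 in ≈ 6.340 in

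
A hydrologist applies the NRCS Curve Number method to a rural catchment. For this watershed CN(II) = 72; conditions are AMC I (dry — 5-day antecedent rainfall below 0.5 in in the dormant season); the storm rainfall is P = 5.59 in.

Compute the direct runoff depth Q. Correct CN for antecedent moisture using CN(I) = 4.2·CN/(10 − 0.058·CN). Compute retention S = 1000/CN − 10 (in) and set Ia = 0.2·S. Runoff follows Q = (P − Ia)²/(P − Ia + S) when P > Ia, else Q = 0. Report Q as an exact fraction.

Q = 101868649/94751100 in ≈ 1.075 in

CN(I) from CN(II)=72: (4.2·72)/(10 − 0.058·72) = 675/13 ≈ 51.923
Retention S: 1000/CN − 10 with CN=51.923 → S = 250/27 ≈ 9.259 in
Ia = 0.2·(250/27) = 50/27 in ≈ 1.852 in
P − Ia = 5.590 − 1.852 = 10093/2700 ≈ 3.738 in (> 0, runoff occurs)
Q = (10093/2700)²/((10093/2700) + 250/27) = (101868649/7290000)/(35093/2700) = 101868649/94751100 in ≈ 1.075 in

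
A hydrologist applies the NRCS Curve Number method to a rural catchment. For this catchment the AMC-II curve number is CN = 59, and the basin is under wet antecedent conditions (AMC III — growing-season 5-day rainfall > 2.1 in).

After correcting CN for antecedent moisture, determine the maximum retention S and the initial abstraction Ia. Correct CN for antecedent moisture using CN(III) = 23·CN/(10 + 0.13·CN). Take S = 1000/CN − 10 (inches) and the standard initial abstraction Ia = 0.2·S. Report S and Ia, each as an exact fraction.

Adjust CN=59 to AMC III: 23·59/(10 + 0.13·59) → 1357 ÷ (1767/100) = 135700/1767 ≈ 76.797
Retention S: 1000/CN − 10 with CN=76.797 → S = 4100/1357 ≈ 3.021 in
Initial abstraction Ia = S/5 = (4100/1357)/5 = 820/1357 ≈ 0.604 in

S = 4100/1357 in ≈ 3.021 in; Ia = 820/1357 in ≈ 0.604 in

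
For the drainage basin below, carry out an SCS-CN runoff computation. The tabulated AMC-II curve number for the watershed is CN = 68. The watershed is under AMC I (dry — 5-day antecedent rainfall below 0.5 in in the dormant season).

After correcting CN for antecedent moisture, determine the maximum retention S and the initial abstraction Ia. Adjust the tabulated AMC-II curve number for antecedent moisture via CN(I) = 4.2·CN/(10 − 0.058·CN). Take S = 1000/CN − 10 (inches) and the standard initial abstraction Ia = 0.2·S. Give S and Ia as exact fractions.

Dry (AMC I): CN(I) = 4.2·68/(10 − 0.058·68) = (1428/5)/(757/125) = 35700/757 ≈ 47.160
S = 1000/(35700/757) − 10 = 4000/357 in ≈ 11.204 in
Ia = 0.2S: 0.2·11.204 = 2.241 in (exactly 800/357)

S = 4000/357 in ≈ 11.204 in; Ia = 800/357 in ≈ 2.241 in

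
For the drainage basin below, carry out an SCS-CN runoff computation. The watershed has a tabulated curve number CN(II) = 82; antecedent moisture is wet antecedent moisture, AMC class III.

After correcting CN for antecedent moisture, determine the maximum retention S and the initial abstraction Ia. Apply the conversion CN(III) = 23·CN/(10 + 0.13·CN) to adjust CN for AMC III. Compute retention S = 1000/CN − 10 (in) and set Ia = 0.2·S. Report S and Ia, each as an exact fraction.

Wet (AMC III): CN(III) = 23·82/(10 + 0.13·82) = 1886/(1033/50) = 94300/1033 ≈ 91.288
Retention S: 1000/CN − 10 with CN=91.288 → S = 900/943 ≈ 0.954 in
Ia = 0.2·(900/943) = 180/943 in ≈ 0.191 in

S = 900/943 in ≈ 0.954 in; Ia = 180/943 in ≈ 0.191 in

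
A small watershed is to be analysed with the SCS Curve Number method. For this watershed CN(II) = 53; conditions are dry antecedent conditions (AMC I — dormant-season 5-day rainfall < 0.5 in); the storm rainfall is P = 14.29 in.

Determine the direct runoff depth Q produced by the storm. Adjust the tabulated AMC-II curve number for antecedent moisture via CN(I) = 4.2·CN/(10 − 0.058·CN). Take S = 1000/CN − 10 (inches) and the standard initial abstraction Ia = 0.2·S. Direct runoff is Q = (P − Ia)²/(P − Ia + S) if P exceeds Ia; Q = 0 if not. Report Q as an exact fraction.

Q = 1255468707529/386264090100 in ≈ 3.250 in

Adjust CN=53 to AMC I: 4.2·53/(10 − 0.058·53) → (1113/5) ÷ (3463/500) = 111300/3463 ≈ 32.140
Retention S: 1000/CN − 10 with CN=32.140 → S = 23500/1113 ≈ 21.114 in
Ia = 0.2·(23500/1113) = 4700/1113 in ≈ 4.223 in
Since P=14.290 > Ia=4.223: effective rainfall P−Ia = 1120477/111300 in
Q: (1120477/111300)² ÷ (3470477/111300) = 1255468707529/386264090100 in (≈ 3.250 in)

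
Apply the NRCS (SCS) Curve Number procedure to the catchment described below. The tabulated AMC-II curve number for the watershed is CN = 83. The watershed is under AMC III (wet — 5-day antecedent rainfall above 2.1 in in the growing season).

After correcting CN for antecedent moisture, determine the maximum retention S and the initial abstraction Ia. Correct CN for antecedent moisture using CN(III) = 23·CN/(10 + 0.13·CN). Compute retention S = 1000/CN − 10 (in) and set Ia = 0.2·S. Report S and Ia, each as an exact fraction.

Adjust CN=83 to AMC III: 23·83/(10 + 0.13·83) → 1909 ÷ (2079/100) = 190900/2079 ≈ 91.823
S = 1000/(190900/2079) − 10 = 1700/1909 in ≈ 0.891 in
Initial abstraction Ia = S/5 = (1700/1909)/5 = 340/1909 ≈ 0.178 in

S = 1700/1909 in ≈ 0.891 in; Ia = 340/1909 in ≈ 0.178 in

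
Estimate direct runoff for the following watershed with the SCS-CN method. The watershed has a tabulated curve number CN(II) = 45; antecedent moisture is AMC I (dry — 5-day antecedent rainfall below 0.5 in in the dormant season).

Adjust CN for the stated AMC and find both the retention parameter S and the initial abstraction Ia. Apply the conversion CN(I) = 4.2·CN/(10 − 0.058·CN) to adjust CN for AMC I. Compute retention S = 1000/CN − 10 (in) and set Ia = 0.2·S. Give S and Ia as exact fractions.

CN(I) from CN(II)=45: (4.2·45)/(10 − 0.058·45) = 18900/739 ≈ 25.575
S = 1000/(18900/739) − 10 = 5500/189 in ≈ 29.101 in
Ia = 0.2·(5500/189) = 1100/189 in ≈ 5.820 in

S = 5500/189 in ≈ 29.101 in; Ia = 1100/189 in ≈ 5.820 in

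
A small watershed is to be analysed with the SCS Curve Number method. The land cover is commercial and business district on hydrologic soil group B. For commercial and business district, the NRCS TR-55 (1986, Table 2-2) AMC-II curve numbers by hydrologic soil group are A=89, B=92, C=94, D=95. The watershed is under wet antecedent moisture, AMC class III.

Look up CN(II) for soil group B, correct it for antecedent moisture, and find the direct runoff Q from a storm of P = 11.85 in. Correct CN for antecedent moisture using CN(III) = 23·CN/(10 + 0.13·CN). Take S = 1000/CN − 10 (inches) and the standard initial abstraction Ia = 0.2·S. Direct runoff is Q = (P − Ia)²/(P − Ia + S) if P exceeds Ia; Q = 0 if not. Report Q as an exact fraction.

Q = 15518432329/1360302340 in ≈ 11.408 in

NRCS table: commercial and business district, soil group B → CN(II) = 92
Wet (AMC III): CN(III) = 23·92/(10 + 0.13·92) = 2116/(549/25) = 52900/549 ≈ 96.357
S = 1000/(52900/549) − 10 = 200/529 in ≈ 0.378 in
Ia = 0.2S: 0.2·0.378 = 0.076 in (exactly 40/529)
Excess rainfall: 11.850 − 0.076 = 11.774 in; P > Ia so Q > 0
Q: (124573/10580)² ÷ (128573/10580) = 15518432329/1360302340 in (≈ 11.408 in)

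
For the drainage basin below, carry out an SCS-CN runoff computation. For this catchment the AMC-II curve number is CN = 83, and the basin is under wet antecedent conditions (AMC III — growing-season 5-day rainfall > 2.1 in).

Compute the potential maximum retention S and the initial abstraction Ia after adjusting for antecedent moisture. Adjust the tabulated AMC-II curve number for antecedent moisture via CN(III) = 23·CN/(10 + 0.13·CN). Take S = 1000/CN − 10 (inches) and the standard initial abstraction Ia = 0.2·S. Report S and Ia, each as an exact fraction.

S = 1700/1909 in ≈ 0.891 in; Ia = 340/1909 in ≈ 0.178 in

Wet (AMC III): CN(III) = 23·83/(10 + 0.13·83) = 1909/(2079/100) = 190900/2079 ≈ 91.823
S = 1000/(190900/2079) − 10 = 1700/1909 in ≈ 0.891 in
Initial abstraction Ia = S/5 = (1700/1909)/5 = 340/1909 ≈ 0.178 in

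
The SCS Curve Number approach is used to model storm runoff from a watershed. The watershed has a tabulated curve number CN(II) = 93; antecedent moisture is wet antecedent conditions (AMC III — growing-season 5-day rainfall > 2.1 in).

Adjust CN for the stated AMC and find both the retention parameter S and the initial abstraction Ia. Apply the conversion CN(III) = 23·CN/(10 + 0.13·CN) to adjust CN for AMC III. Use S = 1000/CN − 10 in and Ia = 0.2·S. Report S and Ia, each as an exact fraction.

S = 700/2139 in ≈ 0.327 in; Ia = 140/2139 in ≈ 0.065 in

CN(III) from CN(II)=93: (23·93)/(10 + 0.13·93) = 213900/2209 ≈ 96.831
Retention S: 1000/CN − 10 with CN=96.831 → S = 700/2139 ≈ 0.327 in
Initial abstraction Ia = S/5 = (700/2139)/5 = 140/2139 ≈ 0.065 in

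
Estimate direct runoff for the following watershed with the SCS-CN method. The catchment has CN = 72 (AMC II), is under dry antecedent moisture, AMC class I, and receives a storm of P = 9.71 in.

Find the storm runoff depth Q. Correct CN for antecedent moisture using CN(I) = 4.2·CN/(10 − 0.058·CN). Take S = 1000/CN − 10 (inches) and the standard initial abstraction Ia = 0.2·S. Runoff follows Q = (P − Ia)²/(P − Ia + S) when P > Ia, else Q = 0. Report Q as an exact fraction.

Q = 450161089/124785900 in ≈ 3.607 in

Dry (AMC I): CN(I) = 4.2·72/(10 − 0.058·72) = (1512/5)/(728/125) = 675/13 ≈ 51.923
S = 1000/(675/13) − 10 = 250/27 in ≈ 9.259 in
Initial abstraction Ia = S/5 = (250/27)/5 = 50/27 ≈ 1.852 in
P − Ia = 9.710 − 1.852 = 21217/2700 ≈ 7.858 in (> 0, runoff occurs)
Q = (21217/2700)²/((21217/2700) + 250/27) = (450161089/7290000)/(46217/2700) = 450161089/124785900 in ≈ 3.607 in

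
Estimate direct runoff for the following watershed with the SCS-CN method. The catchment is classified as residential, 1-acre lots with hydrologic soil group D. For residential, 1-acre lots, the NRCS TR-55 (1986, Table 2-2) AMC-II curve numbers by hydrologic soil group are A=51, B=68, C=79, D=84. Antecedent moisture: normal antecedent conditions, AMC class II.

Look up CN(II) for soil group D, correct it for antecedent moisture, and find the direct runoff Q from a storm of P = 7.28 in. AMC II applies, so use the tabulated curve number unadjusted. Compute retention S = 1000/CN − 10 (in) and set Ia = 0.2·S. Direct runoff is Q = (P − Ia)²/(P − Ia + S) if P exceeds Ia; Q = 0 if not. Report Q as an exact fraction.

NRCS table: residential, 1-acre lots, soil group D → CN(II) = 84
Average conditions: CN = 84 (no AMC adjustment).
Max retention: S = 1000/84 − 10 = 40/21 in (≈ 1.905 in)
Ia = 0.2S: 0.2·1.905 = 0.381 in (exactly 8/21)
P − Ia = 7.280 − 0.381 = 3622/525 ≈ 6.899 in (> 0, runoff occurs)
Runoff Q = (P−Ia)²/(P−Ia+S) = (6.899)²/(6.899+1.905) = 6559442/1213275 ≈ 5.406 in

Q = 6559442/1213275 in ≈ 5.406 in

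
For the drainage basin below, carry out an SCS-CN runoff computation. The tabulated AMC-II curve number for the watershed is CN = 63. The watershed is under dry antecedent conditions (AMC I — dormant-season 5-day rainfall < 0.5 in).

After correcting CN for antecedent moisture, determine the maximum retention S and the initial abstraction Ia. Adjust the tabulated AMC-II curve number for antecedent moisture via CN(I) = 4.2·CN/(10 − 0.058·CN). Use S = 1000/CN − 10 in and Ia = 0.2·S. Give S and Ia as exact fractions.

Dry (AMC I): CN(I) = 4.2·63/(10 − 0.058·63) = (1323/5)/(3173/500) = 132300/3173 ≈ 41.696
Max retention: S = 1000/(132300/3173) − 10 = 18500/1323 in (≈ 13.983 in)
Ia = 0.2S: 0.2·13.983 = 2.797 in (exactly 3700/1323)

S = 18500/1323 in ≈ 13.983 in; Ia = 3700/1323 in ≈ 2.797 in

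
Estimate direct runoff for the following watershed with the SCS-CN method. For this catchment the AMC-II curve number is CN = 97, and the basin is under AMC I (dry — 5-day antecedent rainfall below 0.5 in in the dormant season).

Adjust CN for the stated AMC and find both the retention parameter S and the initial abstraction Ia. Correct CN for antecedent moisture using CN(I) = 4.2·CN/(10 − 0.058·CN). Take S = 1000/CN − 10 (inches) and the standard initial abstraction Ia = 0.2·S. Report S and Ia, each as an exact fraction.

S = 500/679 in ≈ 0.736 in; Ia = 100/679 in ≈ 0.147 in

CN(I) from CN(II)=97: (4.2·97)/(10 − 0.058·97) = 67900/729 ≈ 93.141
S = 1000/(67900/729) − 10 = 500/679 in ≈ 0.736 in
Initial abstraction Ia = S/5 = (500/679)/5 = 100/679 ≈ 0.147 in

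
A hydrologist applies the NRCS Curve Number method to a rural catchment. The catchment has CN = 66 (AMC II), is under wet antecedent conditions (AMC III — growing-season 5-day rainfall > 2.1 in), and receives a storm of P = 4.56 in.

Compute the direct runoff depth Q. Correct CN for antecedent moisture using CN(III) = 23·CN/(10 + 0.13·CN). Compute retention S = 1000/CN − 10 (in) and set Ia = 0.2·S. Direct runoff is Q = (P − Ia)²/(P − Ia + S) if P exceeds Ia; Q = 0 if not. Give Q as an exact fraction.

Q = 3044028338/1143490425 in ≈ 2.662 in

CN(III) from CN(II)=66: (23·66)/(10 + 0.13·66) = 75900/929 ≈ 81.701
Max retention: S = 1000/(75900/929) − 10 = 1700/759 in (≈ 2.240 in)
Ia = 0.2·(1700/759) = 340/759 in ≈ 0.448 in
P − Ia = 4.560 − 0.448 = 78026/18975 ≈ 4.112 in (> 0, runoff occurs)
Runoff Q = (P−Ia)²/(P−Ia+S) = (4.112)²/(4.112+2.240) = 3044028338/1143490425 ≈ 2.662 in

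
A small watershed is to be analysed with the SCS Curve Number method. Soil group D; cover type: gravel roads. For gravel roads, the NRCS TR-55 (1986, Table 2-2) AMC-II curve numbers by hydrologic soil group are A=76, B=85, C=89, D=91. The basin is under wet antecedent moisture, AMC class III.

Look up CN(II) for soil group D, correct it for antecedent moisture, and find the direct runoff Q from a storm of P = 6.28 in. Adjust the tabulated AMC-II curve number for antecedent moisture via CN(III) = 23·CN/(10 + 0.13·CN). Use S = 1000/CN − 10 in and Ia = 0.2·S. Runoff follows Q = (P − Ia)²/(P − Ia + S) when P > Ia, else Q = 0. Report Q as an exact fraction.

Q = 105041458201/18135897325 in ≈ 5.792 in

NRCS table: gravel roads, soil group D → CN(II) = 91
CN(III) from CN(II)=91: (23·91)/(10 + 0.13·91) = 209300/2183 ≈ 95.877
Max retention: S = 1000/(209300/2183) − 10 = 900/2093 in (≈ 0.430 in)
Initial abstraction Ia = S/5 = (900/2093)/5 = 180/2093 ≈ 0.086 in
P − Ia = 6.280 − 0.086 = 324101/52325 ≈ 6.194 in (> 0, runoff occurs)
Q: (324101/52325)² ÷ (346601/52325) = 105041458201/18135897325 in (≈ 5.792 in)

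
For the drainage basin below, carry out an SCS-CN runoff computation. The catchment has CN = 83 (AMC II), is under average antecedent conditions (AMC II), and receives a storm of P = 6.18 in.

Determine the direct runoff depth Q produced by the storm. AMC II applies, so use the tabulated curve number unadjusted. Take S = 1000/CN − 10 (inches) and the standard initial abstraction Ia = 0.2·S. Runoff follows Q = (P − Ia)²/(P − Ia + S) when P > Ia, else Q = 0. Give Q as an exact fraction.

CN(II) = 83; AMC II needs no correction.
Retention S: 1000/CN − 10 with CN=83.000 → S = 170/83 ≈ 2.048 in
Initial abstraction Ia = S/5 = (170/83)/5 = 34/83 ≈ 0.410 in
Since P=6.180 > Ia=0.410: effective rainfall P−Ia = 23947/4150 in
Q = (23947/4150)²/((23947/4150) + 170/83) = (573458809/17222500)/(32447/4150) = 573458809/134655050 in ≈ 4.259 in

Q = 573458809/134655050 in ≈ 4.259 in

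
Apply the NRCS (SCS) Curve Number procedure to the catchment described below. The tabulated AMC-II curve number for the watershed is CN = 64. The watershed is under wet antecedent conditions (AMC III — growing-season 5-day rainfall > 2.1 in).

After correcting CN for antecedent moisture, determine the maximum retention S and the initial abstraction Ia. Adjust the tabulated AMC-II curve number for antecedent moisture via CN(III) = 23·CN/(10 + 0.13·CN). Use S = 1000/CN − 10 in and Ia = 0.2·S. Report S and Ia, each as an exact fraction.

S = 225/92 in ≈ 2.446 in; Ia = 45/92 in ≈ 0.489 in

CN(III) from CN(II)=64: (23·64)/(10 + 0.13·64) = 18400/229 ≈ 80.349
Retention S: 1000/CN − 10 with CN=80.349 → S = 225/92 ≈ 2.446 in
Initial abstraction Ia = S/5 = (225/92)/5 = 45/92 ≈ 0.489 in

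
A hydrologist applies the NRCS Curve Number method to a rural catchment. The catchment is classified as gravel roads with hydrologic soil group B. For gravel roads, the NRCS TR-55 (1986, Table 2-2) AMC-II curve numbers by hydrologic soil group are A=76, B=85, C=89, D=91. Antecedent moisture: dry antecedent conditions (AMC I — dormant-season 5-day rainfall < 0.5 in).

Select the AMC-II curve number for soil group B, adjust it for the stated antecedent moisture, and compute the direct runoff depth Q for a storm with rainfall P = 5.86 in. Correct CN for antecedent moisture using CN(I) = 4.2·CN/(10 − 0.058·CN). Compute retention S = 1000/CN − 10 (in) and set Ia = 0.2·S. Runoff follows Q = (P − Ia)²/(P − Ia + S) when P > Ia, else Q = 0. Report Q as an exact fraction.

NRCS table: gravel roads, soil group B → CN(II) = 85
CN(I) from CN(II)=85: (4.2·85)/(10 − 0.058·85) = 11900/169 ≈ 70.414
Max retention: S = 1000/(11900/169) − 10 = 500/119 in (≈ 4.202 in)
Ia = 0.2·(500/119) = 100/119 in ≈ 0.840 in
Excess rainfall: 5.860 − 0.840 = 5.020 in; P > Ia so Q > 0
Q = (29867/5950)²/((29867/5950) + 500/119) = (892037689/35402500)/(54867/5950) = 892037689/326458650 in ≈ 2.732 in

Q = 892037689/326458650 in ≈ 2.732 in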